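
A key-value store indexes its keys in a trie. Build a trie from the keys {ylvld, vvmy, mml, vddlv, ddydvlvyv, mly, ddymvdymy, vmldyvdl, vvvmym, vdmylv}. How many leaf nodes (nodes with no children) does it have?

10

Leaves are exactly the stored words that no other stored word extends.
Those words: "ddydvlvyv", "ddymvdymy", "mly", "mml", "vddlv", "vdmylv", "vmldyvdl", "vvmy", "vvvmym", "ylvld"
Leaf count: 10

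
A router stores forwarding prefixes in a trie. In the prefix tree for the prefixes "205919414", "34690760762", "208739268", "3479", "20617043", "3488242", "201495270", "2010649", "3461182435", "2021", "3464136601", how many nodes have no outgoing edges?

11

Leaves are exactly the stored words that no other stored word extends.
Those words: "2010649", "201495270", "2021", "205919414", "20617043", "208739268", "3461182435", "3464136601", "34690760762", "3479", "3488242"
Leaf count: 11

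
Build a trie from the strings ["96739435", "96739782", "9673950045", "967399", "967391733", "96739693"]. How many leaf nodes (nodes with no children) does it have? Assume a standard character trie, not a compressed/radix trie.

Leaves are exactly the stored words that no other stored word extends.
Those words: "967391733", "96739435", "9673950045", "96739693", "96739782", "967399"
Leaf count: 6

6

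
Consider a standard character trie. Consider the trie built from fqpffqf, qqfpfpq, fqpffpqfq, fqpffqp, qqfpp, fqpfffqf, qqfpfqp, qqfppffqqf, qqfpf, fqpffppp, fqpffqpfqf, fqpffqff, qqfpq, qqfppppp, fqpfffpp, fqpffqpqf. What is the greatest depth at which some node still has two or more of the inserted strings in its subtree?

Look for the deepest trie node that still has at least two words in its subtree.
"fqpffqf" and "fqpffqff" agree on "fqpffqf" (7 characters) before diverging; nothing deeper is shared.
Longest shared-prefix length: 7

7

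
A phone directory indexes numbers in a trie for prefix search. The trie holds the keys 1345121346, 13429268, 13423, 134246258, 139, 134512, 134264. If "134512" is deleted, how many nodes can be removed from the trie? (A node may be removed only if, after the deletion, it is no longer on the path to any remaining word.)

0

A node on "134512"'s path can go only if nothing else ends at it or branches off below it.
Every node on "134512" is still needed (e.g. by "1345121346"), so nothing is freed.
Nodes removed: 0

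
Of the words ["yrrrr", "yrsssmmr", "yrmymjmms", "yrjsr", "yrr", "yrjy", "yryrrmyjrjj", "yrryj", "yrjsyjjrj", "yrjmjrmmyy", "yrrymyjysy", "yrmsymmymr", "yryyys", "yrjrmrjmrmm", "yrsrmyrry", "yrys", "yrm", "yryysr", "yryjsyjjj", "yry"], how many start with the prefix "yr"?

20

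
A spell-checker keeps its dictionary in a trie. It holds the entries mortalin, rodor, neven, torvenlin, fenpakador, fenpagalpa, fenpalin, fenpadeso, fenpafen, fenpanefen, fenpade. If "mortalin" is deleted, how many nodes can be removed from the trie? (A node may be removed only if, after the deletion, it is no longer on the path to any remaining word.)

Walk "mortalin" from the leaf back toward the root, removing each node that no remaining word uses.
No other word shares any prefix with "mortalin", so all 8 of its nodes go.
Nodes removed: 8

8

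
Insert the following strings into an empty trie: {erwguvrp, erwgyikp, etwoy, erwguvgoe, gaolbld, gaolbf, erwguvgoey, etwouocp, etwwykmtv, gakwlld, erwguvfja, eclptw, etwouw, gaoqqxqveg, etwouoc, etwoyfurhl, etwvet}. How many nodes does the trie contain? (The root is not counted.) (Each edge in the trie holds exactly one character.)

67

Insert word by word; a character creates a node only if that edge doesn't already exist:
  "erwguvrp" → 8 new (e, r, w, g, u, v, r, p)
  "erwgyikp" → prefix "erwg" already present; 4 new (y, i, k, p)
  "etwoy" → prefix "e" already present; 4 new (t, w, o, y)
  "erwguvgoe" → prefix "erwguv" already present; 3 new (g, o, e)
  "gaolbld" → 7 new (g, a, o, l, b, l, d)
  "gaolbf" → prefix "gaolb" already present; 1 new (f)
  "erwguvgoey" → prefix "erwguvgoe" already present; 1 new (y)
  "etwouocp" → prefix "etwo" already present; 4 new (u, o, c, p)
  "etwwykmtv" → prefix "etw" already present; 6 new (w, y, k, m, t, v)
  "gakwlld" → prefix "ga" already present; 5 new (k, w, l, l, d)
  "erwguvfja" → prefix "erwguv" already present; 3 new (f, j, a)
  "eclptw" → prefix "e" already present; 5 new (c, l, p, t, w)
  "etwouw" → prefix "etwou" already present; 1 new (w)
  "gaoqqxqveg" → prefix "gao" already present; 7 new (q, q, x, q, v, e, g)
  "etwouoc" → prefix "etwouoc" already present; 0 new (none)
  "etwoyfurhl" → prefix "etwoy" already present; 5 new (f, u, r, h, l)
  "etwvet" → prefix "etw" already present; 3 new (v, e, t)
Total nodes = 8 + 4 + 4 + 3 + 7 + 1 + 1 + 4 + 6 + 5 + 3 + 5 + 1 + 7 + 0 + 5 + 3 = 67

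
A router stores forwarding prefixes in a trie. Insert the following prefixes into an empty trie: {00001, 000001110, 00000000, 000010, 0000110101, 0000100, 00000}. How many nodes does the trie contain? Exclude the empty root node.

20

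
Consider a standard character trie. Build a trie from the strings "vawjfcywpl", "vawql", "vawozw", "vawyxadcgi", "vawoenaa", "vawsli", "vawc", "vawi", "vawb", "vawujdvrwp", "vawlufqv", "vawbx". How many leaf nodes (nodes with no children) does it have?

11

Leaves are exactly the stored words that no other stored word extends.
Those words: "vawbx", "vawc", "vawi", "vawjfcywpl", "vawlufqv", "vawoenaa", "vawozw", "vawql", "vawsli", "vawujdvrwp", "vawyxadcgi"
Leaf count: 11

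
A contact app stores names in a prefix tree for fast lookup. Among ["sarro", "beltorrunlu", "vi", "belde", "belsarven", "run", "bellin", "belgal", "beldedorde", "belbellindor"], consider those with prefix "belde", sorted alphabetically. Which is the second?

beldedorde

DFS of the "belde" subtree visits, in order: "belde", "beldedorde"
The 2nd is beldedorde.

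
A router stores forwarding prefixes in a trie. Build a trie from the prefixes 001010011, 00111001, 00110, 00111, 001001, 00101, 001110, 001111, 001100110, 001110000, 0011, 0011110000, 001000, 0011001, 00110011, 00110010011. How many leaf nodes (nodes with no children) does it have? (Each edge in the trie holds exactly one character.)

8

A leaf is a node with no children — equivalently, the end of a word that is not a proper prefix of any other stored word.
Those words: "001000", "001001", "001010011", "00110010011", "001100110", "001110000", "00111001", "0011110000"
Leaf count: 8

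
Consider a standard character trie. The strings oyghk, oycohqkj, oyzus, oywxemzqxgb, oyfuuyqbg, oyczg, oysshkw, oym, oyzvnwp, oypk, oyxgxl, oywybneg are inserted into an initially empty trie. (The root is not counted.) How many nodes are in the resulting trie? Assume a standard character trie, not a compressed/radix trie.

53

Insert word by word; a character creates a node only if that edge doesn't already exist:
  "oyghk" → 5 new (o, y, g, h, k)
  "oycohqkj" → prefix "oy" already present; 6 new (c, o, h, q, k, j)
  "oyzus" → prefix "oy" already present; 3 new (z, u, s)
  "oywxemzqxgb" → prefix "oy" already present; 9 new (w, x, e, m, z, q, x, g, b)
  "oyfuuyqbg" → prefix "oy" already present; 7 new (f, u, u, y, q, b, g)
  "oyczg" → prefix "oyc" already present; 2 new (z, g)
  "oysshkw" → prefix "oy" already present; 5 new (s, s, h, k, w)
  "oym" → prefix "oy" already present; 1 new (m)
  "oyzvnwp" → prefix "oyz" already present; 4 new (v, n, w, p)
  "oypk" → prefix "oy" already present; 2 new (p, k)
  "oyxgxl" → prefix "oy" already present; 4 new (x, g, x, l)
  "oywybneg" → prefix "oyw" already present; 5 new (y, b, n, e, g)
Total nodes = 5 + 6 + 3 + 9 + 7 + 2 + 5 + 1 + 4 + 2 + 4 + 5 = 53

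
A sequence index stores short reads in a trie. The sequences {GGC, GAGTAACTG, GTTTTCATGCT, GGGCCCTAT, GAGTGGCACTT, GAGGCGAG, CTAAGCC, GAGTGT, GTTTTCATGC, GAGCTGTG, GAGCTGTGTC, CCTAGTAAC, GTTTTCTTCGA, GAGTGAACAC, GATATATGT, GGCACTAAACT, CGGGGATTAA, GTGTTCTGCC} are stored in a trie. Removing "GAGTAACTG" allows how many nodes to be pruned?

5

A node on "GAGTAACTG"'s path can go only if nothing else ends at it or branches off below it.
The suffix "AACTG" (5 nodes) is used only by "GAGTAACTG"; the node for "GAGT" still has the child "G", so pruning stops there.
Nodes removed: 5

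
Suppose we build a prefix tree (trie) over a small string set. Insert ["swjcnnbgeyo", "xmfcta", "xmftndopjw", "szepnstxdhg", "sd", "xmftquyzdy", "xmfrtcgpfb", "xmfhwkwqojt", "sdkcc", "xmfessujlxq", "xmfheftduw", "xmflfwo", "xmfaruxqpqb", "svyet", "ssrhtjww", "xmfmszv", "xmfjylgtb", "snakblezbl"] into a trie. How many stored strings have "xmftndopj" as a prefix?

Walk to "xmftndopj"; the words in its subtree are exactly those with that prefix.
Words under "xmftndopj": xmftndopjw
Count: 1

1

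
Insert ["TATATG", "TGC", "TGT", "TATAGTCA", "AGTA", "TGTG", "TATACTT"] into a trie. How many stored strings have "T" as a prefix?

Walk to "T"; the words in its subtree are exactly those with that prefix.
Matches: "TATACTT", "TATAGTCA", "TATATG", "TGC", "TGT", "TGTG"
Count: 6

6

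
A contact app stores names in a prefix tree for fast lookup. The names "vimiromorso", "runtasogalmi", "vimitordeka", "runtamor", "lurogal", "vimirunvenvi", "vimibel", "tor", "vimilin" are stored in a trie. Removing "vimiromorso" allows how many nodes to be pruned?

6

Walk "vimiromorso" from the leaf back toward the root, removing each node that no remaining word uses.
The suffix "omorso" (6 nodes) is used only by "vimiromorso"; the node for "vimir" still has the child "u", so pruning stops there.
Nodes removed: 6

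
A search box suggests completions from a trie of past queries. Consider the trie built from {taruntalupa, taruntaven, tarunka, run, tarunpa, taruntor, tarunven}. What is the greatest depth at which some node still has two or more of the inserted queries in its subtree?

7

Equivalently: take the maximum, over all pairs, of their longest common prefix length.
"taruntalupa" and "taruntaven" agree on "tarunta" (7 characters) before diverging; nothing deeper is shared.
Longest shared-prefix length: 7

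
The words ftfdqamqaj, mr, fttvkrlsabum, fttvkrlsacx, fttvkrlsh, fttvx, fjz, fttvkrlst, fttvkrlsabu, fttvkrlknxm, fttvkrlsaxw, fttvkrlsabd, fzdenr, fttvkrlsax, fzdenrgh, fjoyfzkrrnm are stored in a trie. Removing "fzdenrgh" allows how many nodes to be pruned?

A node on "fzdenrgh"'s path can go only if nothing else ends at it or branches off below it.
The suffix "gh" (2 nodes) is used only by "fzdenrgh"; "fzdenr" is itself a stored word, so pruning stops there.
Nodes removed: 2

2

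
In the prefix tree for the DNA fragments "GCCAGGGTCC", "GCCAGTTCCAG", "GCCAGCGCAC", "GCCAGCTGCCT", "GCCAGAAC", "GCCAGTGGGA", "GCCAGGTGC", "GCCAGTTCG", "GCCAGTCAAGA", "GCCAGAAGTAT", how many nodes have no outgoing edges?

10

Leaves are exactly the stored words that no other stored word extends.
Those words: "GCCAGAAC", "GCCAGAAGTAT", "GCCAGCGCAC", "GCCAGCTGCCT", "GCCAGGGTCC", "GCCAGGTGC", "GCCAGTCAAGA", "GCCAGTGGGA", "GCCAGTTCCAG", "GCCAGTTCG"
Leaf count: 10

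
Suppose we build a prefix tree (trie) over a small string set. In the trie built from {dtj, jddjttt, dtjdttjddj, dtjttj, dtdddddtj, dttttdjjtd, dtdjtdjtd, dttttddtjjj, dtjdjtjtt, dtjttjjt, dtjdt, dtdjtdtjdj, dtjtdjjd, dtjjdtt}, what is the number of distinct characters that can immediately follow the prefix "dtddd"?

1

The children of the "dtddd" node are the distinct next characters among strings starting with "dtddd".
Characters that immediately follow "dtddd" among the stored strings: {d}.
That node has 1 child edge.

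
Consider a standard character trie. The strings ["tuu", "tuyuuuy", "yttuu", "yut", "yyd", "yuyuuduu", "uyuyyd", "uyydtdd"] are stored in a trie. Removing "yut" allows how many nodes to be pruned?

1

A node on "yut"'s path can go only if nothing else ends at it or branches off below it.
The suffix "t" (1 node) is used only by "yut"; the node for "yu" still has the child "y", so pruning stops there.
Nodes removed: 1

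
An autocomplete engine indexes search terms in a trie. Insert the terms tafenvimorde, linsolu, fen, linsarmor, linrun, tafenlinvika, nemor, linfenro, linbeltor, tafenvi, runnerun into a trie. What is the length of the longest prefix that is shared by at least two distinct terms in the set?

Equivalently: take the maximum, over all pairs, of their longest common prefix length.
e.g. "tafenvi" and "tafenvimorde" share the prefix "tafenvi" of length 7; no pair shares a longer one.
Longest shared-prefix length: 7

7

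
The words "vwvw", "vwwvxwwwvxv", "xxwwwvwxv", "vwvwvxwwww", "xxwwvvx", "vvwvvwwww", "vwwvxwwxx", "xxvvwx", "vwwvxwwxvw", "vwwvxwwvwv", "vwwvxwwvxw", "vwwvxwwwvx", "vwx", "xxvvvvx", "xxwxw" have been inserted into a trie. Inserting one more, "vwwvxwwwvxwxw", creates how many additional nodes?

3

The longest prefix of "vwwvxwwwvxwxw" already in the trie is "vwwvxwwwvx" (length 10).
So 13 − 10 = 3 new nodes.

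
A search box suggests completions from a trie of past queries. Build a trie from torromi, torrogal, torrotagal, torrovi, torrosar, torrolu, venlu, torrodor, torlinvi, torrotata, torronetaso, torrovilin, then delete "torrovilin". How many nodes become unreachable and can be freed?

3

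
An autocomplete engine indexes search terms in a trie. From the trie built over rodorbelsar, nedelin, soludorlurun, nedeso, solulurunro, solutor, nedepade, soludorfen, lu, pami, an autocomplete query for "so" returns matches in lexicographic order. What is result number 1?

soludorfen

Filter for "so…" and sort: "soludorfen", "soludorlurun", "solulurunro", "solutor"
Position 1: soludorfen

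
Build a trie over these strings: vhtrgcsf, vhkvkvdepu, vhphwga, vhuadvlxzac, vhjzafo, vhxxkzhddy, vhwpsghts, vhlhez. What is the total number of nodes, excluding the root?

Count nodes per top-level branch (shared prefixes stored once):
  'v'-branch (vhjzafo, vhkvkvdepu, vhlhez, vhphwga, vhtrgcsf, vhuadvlxzac, vhwpsghts, vhxxkzhddy): 54 nodes
Sum: 54

54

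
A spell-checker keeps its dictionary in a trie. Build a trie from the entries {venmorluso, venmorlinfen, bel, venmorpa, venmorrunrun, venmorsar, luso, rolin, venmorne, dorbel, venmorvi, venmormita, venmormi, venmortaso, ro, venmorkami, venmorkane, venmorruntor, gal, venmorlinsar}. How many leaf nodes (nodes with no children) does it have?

18

A leaf is a node with no children — equivalently, the end of a word that is not a proper prefix of any other stored word.
Those words: "bel", "dorbel", "gal", "luso", "rolin", "venmorkami", "venmorkane", "venmorlinfen", "venmorlinsar", "venmorluso", "venmormita", "venmorne", "venmorpa", "venmorrunrun", "venmorruntor", "venmorsar", "venmortaso", "venmorvi"
Leaf count: 18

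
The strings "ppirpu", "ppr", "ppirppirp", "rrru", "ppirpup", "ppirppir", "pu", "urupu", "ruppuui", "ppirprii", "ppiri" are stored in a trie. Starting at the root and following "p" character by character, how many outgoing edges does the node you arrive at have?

The children of the "p" node are the distinct next characters among strings starting with "p".
Characters that immediately follow "p" among the stored strings: {p, u}.
That node has 2 child edges.

2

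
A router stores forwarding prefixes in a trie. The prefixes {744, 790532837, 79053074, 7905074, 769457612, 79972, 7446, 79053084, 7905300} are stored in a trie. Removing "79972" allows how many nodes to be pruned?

3

After clearing the end-marker at "79972", prune upward until reaching a node still needed by another word.
The suffix "972" (3 nodes) is used only by "79972"; the node for "79" still has the child "0", so pruning stops there.
Nodes removed: 3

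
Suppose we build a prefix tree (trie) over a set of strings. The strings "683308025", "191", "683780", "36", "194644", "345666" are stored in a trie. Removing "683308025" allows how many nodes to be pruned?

6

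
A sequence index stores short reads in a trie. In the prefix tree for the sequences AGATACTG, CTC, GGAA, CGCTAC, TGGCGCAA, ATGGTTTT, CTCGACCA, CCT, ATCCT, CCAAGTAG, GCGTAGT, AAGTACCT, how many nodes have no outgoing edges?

A leaf is a node with no children — equivalently, the end of a word that is not a proper prefix of any other stored word.
Those words: "AAGTACCT", "AGATACTG", "ATCCT", "ATGGTTTT", "CCAAGTAG", "CCT", "CGCTAC", "CTCGACCA", "GCGTAGT", "GGAA", "TGGCGCAA"
Leaf count: 11

11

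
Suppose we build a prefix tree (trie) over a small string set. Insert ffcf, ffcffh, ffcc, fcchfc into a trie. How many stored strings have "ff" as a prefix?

Filter for entries beginning with "ff":
Matches: "ffcc", "ffcf", "ffcffh"
Count: 3

3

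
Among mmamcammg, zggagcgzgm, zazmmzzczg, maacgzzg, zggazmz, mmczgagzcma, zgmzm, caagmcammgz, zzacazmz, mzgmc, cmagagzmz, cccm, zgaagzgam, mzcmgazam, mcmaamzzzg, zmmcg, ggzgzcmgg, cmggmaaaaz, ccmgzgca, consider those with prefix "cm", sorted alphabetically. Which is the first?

cmagagzmz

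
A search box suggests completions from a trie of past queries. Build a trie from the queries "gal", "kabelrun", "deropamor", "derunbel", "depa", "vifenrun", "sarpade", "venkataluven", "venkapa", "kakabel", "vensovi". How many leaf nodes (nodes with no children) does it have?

11

A leaf is a node with no children — equivalently, the end of a word that is not a proper prefix of any other stored word.
Those words: "depa", "deropamor", "derunbel", "gal", "kabelrun", "kakabel", "sarpade", "venkapa", "venkataluven", "vensovi", "vifenrun"
Leaf count: 11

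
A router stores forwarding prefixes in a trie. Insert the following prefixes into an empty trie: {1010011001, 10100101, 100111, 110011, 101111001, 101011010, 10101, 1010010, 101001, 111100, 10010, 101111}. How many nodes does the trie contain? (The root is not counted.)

37

Trie structure (* marks end of a word):
(root)
└─ 1
   ├─ 0
   │  ├─ 0
   │  │  └─ 1
   │  │     ├─ 0 *
   │  │     └─ 1
   │  │        └─ 1 *
   │  └─ 1
   │     ├─ 0
   │     │  ├─ 0
   │     │  │  └─ 1 *
   │     │  │     ├─ 0 *
   │     │  │     │  └─ 1 *
   │     │  │     └─ 1
   │     │  │        └─ 0
   │     │  │           └─ 0
   │     │  │              └─ 1 *
   │     │  └─ 1 *
   │     │     └─ 1
   │     │        └─ 0
   │     │           └─ 1
   │     │              └─ 0 *
   │     └─ 1
   │        └─ 1
   │           └─ 1 *
   │              └─ 0
   │                 └─ 0
   │                    └─ 1 *
   └─ 1
      ├─ 0
      │  └─ 0
      │     └─ 1
      │        └─ 1 *
      └─ 1
         └─ 1
            └─ 0
               └─ 0 *
Counting every labelled node above: 37.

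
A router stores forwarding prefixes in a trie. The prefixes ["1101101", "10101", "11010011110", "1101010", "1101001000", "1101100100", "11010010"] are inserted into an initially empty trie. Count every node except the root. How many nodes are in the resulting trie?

27

Trie structure (* marks end of a word):
(root)
└─ 1
   ├─ 0
   │  └─ 1
   │     └─ 0
   │        └─ 1 *
   └─ 1
      └─ 0
         └─ 1
            ├─ 0
            │  ├─ 0
            │  │  └─ 1
            │  │     ├─ 0 *
            │  │     │  └─ 0
            │  │     │     └─ 0 *
            │  │     └─ 1
            │  │        └─ 1
            │  │           └─ 1
            │  │              └─ 0 *
            │  └─ 1
            │     └─ 0 *
            └─ 1
               └─ 0
                  ├─ 0
                  │  └─ 1
                  │     └─ 0
                  │        └─ 0 *
                  └─ 1 *
Counting every labelled node above: 27.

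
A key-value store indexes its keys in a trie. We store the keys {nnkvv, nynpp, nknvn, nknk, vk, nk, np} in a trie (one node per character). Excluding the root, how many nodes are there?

17

Trace insertions, counting only characters that open a new branch:
  "nnkvv" → 5 new (n, n, k, v, v)
  "nynpp" → prefix "n" already present; 4 new (y, n, p, p)
  "nknvn" → prefix "n" already present; 4 new (k, n, v, n)
  "nknk" → prefix "nkn" already present; 1 new (k)
  "vk" → 2 new (v, k)
  "nk" → prefix "nk" already present; 0 new (none)
  "np" → prefix "n" already present; 1 new (p)
Total nodes = 5 + 4 + 4 + 1 + 2 + 0 + 1 = 17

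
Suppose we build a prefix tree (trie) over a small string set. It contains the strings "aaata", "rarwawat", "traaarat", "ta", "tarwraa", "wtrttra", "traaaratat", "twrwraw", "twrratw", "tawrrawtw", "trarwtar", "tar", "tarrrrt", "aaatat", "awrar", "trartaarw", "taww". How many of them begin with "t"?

12

Filter for entries beginning with "t":
Matches: "ta", "tar", "tarrrrt", "tarwraa", "tawrrawtw", "taww", "traaarat", "traaaratat", "trartaarw", "trarwtar", "twrratw", "twrwraw"
Count: 12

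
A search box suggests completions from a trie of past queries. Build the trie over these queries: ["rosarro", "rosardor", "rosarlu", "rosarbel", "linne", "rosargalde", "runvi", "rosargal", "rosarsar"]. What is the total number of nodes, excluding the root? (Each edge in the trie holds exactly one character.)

32

Count nodes per top-level branch (shared prefixes stored once):
  'l'-branch (linne): 5 nodes
  'r'-branch (rosarbel, rosardor, rosargal, rosargalde, rosarlu, rosarro, rosarsar, runvi): 27 nodes
Sum: 32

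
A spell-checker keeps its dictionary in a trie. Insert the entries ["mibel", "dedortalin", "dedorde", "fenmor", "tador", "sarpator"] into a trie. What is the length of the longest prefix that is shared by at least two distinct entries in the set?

The deepest shared node is where two words last agree before diverging.
e.g. "dedorde" and "dedortalin" share the prefix "dedor" of length 5; no pair shares a longer one.
Longest shared-prefix length: 5

5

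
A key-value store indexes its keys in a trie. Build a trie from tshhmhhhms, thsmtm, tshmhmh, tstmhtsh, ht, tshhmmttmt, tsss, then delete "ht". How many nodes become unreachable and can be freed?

A node on "ht"'s path can go only if nothing else ends at it or branches off below it.
No other word shares any prefix with "ht", so all 2 of its nodes go.
Nodes removed: 2

2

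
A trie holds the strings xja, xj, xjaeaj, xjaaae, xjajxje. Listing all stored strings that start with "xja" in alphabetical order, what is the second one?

xjaaae

Words with prefix "xja", in lexicographic order: "xja", "xjaaae", "xjaeaj", "xjajxje"
Position 2: xjaaae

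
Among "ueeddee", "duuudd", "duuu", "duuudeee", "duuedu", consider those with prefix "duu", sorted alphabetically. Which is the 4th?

Filter for "duu…" and sort: "duuedu", "duuu", "duuudd", "duuudeee"
Position 4: duuudeee

duuudeee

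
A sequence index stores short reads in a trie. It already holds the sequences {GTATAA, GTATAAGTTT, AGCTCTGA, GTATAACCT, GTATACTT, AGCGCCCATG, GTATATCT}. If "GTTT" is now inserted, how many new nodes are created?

2

The longest prefix of "GTTT" already in the trie is "GT" (length 2).
New nodes needed: |"GTTT"| − 2 = 4 − 2 = 2.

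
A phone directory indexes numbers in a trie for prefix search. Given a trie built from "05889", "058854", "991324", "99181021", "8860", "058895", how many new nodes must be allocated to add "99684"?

Walking "99684" from the root, the first 2 characters ("99") follow existing edges; "6" is the first miss.
New nodes needed: |"99684"| − 2 = 5 − 2 = 3.

3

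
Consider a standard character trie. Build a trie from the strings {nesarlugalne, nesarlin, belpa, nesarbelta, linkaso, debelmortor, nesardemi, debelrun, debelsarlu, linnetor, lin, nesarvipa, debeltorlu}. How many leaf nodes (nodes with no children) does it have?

A leaf is a node with no children — equivalently, the end of a word that is not a proper prefix of any other stored word.
Those words: "belpa", "debelmortor", "debelrun", "debelsarlu", "debeltorlu", "linkaso", "linnetor", "nesarbelta", "nesardemi", "nesarlin", "nesarlugalne", "nesarvipa"
Leaf count: 12

12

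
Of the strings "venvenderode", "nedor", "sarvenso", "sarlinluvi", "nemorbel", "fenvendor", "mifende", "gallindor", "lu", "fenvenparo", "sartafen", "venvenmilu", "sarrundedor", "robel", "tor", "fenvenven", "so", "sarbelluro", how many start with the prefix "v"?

2

Traverse to the node for "v", then collect every word in that subtree.
Words under "v": venvenderode, venvenmilu
Count: 2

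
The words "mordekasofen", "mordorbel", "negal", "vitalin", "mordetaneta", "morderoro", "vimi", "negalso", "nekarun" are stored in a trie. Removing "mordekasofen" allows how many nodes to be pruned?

A node on "mordekasofen"'s path can go only if nothing else ends at it or branches off below it.
The suffix "kasofen" (7 nodes) is used only by "mordekasofen"; the node for "morde" still has the child "t", so pruning stops there.
Nodes removed: 7

7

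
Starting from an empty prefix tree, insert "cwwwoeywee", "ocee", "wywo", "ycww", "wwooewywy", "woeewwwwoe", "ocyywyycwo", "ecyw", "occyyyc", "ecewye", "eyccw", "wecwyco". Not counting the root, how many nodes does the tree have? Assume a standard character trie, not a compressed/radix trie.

70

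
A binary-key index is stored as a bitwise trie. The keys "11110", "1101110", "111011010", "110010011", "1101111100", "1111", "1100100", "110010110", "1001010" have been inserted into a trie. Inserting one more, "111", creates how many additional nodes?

"111" is already a full path in the trie; only an end-marker is added.
No new nodes are needed: 0.

0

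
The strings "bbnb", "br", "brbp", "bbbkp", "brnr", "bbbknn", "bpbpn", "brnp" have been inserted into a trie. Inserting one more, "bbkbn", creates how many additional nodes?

The longest prefix of "bbkbn" already in the trie is "bb" (length 2).
Each of the 3 remaining characters creates one node.

3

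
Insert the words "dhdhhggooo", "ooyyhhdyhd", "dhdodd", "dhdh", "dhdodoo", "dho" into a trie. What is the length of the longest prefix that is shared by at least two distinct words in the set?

Look for the deepest trie node that still has at least two words in its subtree.
e.g. "dhdodd" and "dhdodoo" share the prefix "dhdod" of length 5; no pair shares a longer one.
Longest shared-prefix length: 5

5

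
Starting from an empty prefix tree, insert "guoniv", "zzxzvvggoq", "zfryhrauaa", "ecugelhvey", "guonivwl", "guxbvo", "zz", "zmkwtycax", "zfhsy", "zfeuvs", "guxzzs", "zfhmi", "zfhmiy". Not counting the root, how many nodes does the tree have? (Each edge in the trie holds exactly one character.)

62

Trace insertions, counting only characters that open a new branch:
  "guoniv" → 6 new (g, u, o, n, i, v)
  "zzxzvvggoq" → 10 new (z, z, x, z, v, v, g, g, o, q)
  "zfryhrauaa" → prefix "z" already present; 9 new (f, r, y, h, r, a, u, a, a)
  "ecugelhvey" → 10 new (e, c, u, g, e, l, h, v, e, y)
  "guonivwl" → prefix "guoniv" already present; 2 new (w, l)
  "guxbvo" → prefix "gu" already present; 4 new (x, b, v, o)
  "zz" → prefix "zz" already present; 0 new (none)
  "zmkwtycax" → prefix "z" already present; 8 new (m, k, w, t, y, c, a, x)
  "zfhsy" → prefix "zf" already present; 3 new (h, s, y)
  "zfeuvs" → prefix "zf" already present; 4 new (e, u, v, s)
  "guxzzs" → prefix "gux" already present; 3 new (z, z, s)
  "zfhmi" → prefix "zfh" already present; 2 new (m, i)
  "zfhmiy" → prefix "zfhmi" already present; 1 new (y)
Total nodes = 6 + 10 + 9 + 10 + 2 + 4 + 0 + 8 + 3 + 4 + 3 + 2 + 1 = 62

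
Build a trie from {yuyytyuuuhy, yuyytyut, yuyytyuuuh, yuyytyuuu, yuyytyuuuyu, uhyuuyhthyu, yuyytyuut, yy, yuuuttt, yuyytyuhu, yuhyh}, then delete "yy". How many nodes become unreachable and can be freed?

1

Walk "yy" from the leaf back toward the root, removing each node that no remaining word uses.
The suffix "y" (1 node) is used only by "yy"; the node for "y" still has the child "u", so pruning stops there.
Nodes removed: 1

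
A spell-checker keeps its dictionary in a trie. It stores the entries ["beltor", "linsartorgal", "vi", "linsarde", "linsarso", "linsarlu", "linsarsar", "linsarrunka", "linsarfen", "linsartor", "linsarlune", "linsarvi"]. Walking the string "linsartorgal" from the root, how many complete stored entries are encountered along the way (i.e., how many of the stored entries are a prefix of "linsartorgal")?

Walk "linsartorgal" from the root; an end-of-word marker is hit whenever a stored word is a prefix of "linsartorgal".
Prefixes of the query that are stored words: "linsartor", "linsartorgal"
Count: 2

2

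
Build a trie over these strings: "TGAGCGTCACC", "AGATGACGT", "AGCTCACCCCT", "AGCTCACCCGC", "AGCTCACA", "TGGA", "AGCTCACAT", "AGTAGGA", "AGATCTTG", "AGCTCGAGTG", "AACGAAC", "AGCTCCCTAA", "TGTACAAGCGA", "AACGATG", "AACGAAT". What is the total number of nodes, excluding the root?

For each word, the new-node count is its length minus the longest prefix already in the trie:
  "TGAGCGTCACC" → 11 new (T, G, A, G, C, G, T, C, A, C, C)
  "AGATGACGT" → 9 new (A, G, A, T, G, A, C, G, T)
  "AGCTCACCCCT" → prefix "AG" already present; 9 new (C, T, C, A, C, C, C, C, T)
  "AGCTCACCCGC" → prefix "AGCTCACCC" already present; 2 new (G, C)
  "AGCTCACA" → prefix "AGCTCAC" already present; 1 new (A)
  "TGGA" → prefix "TG" already present; 2 new (G, A)
  "AGCTCACAT" → prefix "AGCTCACA" already present; 1 new (T)
  "AGTAGGA" → prefix "AG" already present; 5 new (T, A, G, G, A)
  "AGATCTTG" → prefix "AGAT" already present; 4 new (C, T, T, G)
  "AGCTCGAGTG" → prefix "AGCTC" already present; 5 new (G, A, G, T, G)
  "AACGAAC" → prefix "A" already present; 6 new (A, C, G, A, A, C)
  "AGCTCCCTAA" → prefix "AGCTC" already present; 5 new (C, C, T, A, A)
  "TGTACAAGCGA" → prefix "TG" already present; 9 new (T, A, C, A, A, G, C, G, A)
  "AACGATG" → prefix "AACGA" already present; 2 new (T, G)
  "AACGAAT" → prefix "AACGAA" already present; 1 new (T)
Total nodes = 11 + 9 + 9 + 2 + 1 + 2 + 1 + 5 + 4 + 5 + 6 + 5 + 9 + 2 + 1 = 72

72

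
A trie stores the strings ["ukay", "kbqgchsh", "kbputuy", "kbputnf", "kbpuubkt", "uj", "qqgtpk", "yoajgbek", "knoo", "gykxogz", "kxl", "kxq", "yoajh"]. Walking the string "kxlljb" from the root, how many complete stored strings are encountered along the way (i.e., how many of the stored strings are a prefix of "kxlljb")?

Traverse "kxlljb" character by character; count nodes along the way that are marked as word ends.
Prefixes of the query that are stored words: "kxl"
Count: 1

1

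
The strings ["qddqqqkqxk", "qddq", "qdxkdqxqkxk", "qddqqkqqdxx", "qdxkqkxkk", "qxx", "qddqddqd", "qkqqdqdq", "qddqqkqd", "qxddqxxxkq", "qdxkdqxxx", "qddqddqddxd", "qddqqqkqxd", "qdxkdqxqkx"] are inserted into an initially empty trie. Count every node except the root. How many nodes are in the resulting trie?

Count nodes per top-level branch (shared prefixes stored once):
  'q'-branch (qddq, qddqddqd, qddqddqddxd, qddqqkqd, qddqqkqqdxx, qddqqqkqxd, qddqqqkqxk, qdxkdqxqkx, qdxkdqxqkxk, qdxkdqxxx, qdxkqkxkk, qkqqdqdq, qxddqxxxkq, qxx): 58 nodes
Sum: 58

58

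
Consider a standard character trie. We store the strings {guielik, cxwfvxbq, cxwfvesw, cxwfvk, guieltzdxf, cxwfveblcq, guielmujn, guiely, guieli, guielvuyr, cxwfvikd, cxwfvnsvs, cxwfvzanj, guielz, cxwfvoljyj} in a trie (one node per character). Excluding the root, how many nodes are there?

54

Count nodes per top-level branch (shared prefixes stored once):
  'c'-branch (cxwfveblcq, cxwfvesw, cxwfvikd, cxwfvk, cxwfvnsvs, cxwfvoljyj, cxwfvxbq, cxwfvzanj): 32 nodes
  'g'-branch (guieli, guielik, guielmujn, guieltzdxf, guielvuyr, guiely, guielz): 22 nodes
Sum: 54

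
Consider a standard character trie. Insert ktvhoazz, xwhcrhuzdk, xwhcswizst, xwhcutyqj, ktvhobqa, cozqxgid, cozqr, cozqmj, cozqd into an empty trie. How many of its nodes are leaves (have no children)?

A leaf is a node with no children — equivalently, the end of a word that is not a proper prefix of any other stored word.
Those words: "cozqd", "cozqmj", "cozqr", "cozqxgid", "ktvhoazz", "ktvhobqa", "xwhcrhuzdk", "xwhcswizst", "xwhcutyqj"
Leaf count: 9

9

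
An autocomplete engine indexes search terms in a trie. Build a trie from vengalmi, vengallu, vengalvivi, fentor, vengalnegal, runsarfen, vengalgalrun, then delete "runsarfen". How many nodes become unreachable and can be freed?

9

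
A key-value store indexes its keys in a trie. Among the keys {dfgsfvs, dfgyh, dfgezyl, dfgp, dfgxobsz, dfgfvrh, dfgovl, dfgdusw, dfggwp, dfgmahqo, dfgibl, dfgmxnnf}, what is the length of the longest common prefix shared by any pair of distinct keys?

Look for the deepest trie node that still has at least two words in its subtree.
e.g. "dfgmahqo" and "dfgmxnnf" share the prefix "dfgm" of length 4; no pair shares a longer one.
Longest shared-prefix length: 4

4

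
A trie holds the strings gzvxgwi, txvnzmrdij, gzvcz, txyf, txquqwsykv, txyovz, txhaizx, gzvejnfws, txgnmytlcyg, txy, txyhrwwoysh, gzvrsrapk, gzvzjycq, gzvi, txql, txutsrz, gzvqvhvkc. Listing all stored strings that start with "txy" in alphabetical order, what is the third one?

Words with prefix "txy", in lexicographic order: "txy", "txyf", "txyhrwwoysh", "txyovz"
The 3rd is txyhrwwoysh.

txyhrwwoysh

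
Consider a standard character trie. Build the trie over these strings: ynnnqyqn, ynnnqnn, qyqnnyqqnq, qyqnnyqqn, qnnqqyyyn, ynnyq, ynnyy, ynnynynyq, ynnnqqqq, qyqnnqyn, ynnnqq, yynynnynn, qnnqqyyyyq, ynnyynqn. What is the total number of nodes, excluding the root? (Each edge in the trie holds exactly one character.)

Insert word by word; a character creates a node only if that edge doesn't already exist:
  "ynnnqyqn" → 8 new (y, n, n, n, q, y, q, n)
  "ynnnqnn" → prefix "ynnnq" already present; 2 new (n, n)
  "qyqnnyqqnq" → 10 new (q, y, q, n, n, y, q, q, n, q)
  "qyqnnyqqn" → prefix "qyqnnyqqn" already present; 0 new (none)
  "qnnqqyyyn" → prefix "q" already present; 8 new (n, n, q, q, y, y, y, n)
  "ynnyq" → prefix "ynn" already present; 2 new (y, q)
  "ynnyy" → prefix "ynny" already present; 1 new (y)
  "ynnynynyq" → prefix "ynny" already present; 5 new (n, y, n, y, q)
  "ynnnqqqq" → prefix "ynnnq" already present; 3 new (q, q, q)
  "qyqnnqyn" → prefix "qyqnn" already present; 3 new (q, y, n)
  "ynnnqq" → prefix "ynnnqq" already present; 0 new (none)
  "yynynnynn" → prefix "y" already present; 8 new (y, n, y, n, n, y, n, n)
  "qnnqqyyyyq" → prefix "qnnqqyyy" already present; 2 new (y, q)
  "ynnyynqn" → prefix "ynnyy" already present; 3 new (n, q, n)
Total nodes = 8 + 2 + 10 + 0 + 8 + 2 + 1 + 5 + 3 + 3 + 0 + 8 + 2 + 3 = 55

55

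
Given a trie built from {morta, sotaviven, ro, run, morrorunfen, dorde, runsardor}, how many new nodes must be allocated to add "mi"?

1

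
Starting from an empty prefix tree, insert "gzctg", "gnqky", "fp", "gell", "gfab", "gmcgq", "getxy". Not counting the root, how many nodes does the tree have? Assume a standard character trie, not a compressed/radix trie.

24

Insert word by word; a character creates a node only if that edge doesn't already exist:
  "gzctg" → 5 new (g, z, c, t, g)
  "gnqky" → prefix "g" already present; 4 new (n, q, k, y)
  "fp" → 2 new (f, p)
  "gell" → prefix "g" already present; 3 new (e, l, l)
  "gfab" → prefix "g" already present; 3 new (f, a, b)
  "gmcgq" → prefix "g" already present; 4 new (m, c, g, q)
  "getxy" → prefix "ge" already present; 3 new (t, x, y)
Total nodes = 5 + 4 + 2 + 3 + 3 + 4 + 3 = 24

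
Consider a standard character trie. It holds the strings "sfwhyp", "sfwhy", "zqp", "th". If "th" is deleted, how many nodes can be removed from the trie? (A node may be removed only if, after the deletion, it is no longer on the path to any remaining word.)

2

After clearing the end-marker at "th", prune upward until reaching a node still needed by another word.
No other word shares any prefix with "th", so all 2 of its nodes go.
Nodes removed: 2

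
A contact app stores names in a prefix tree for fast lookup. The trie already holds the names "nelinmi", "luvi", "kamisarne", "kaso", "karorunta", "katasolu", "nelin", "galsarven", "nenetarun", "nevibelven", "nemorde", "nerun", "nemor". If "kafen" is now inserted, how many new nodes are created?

"ka" is already a path in the trie; the remaining "fen" must be added.
Each of the 3 remaining characters creates one node.

3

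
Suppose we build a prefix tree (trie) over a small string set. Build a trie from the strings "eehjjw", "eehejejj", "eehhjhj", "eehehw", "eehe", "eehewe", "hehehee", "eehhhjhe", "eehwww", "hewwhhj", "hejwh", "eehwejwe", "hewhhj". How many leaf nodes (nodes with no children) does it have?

Leaves are exactly the stored words that no other stored word extends.
Those words: "eehehw", "eehejejj", "eehewe", "eehhhjhe", "eehhjhj", "eehjjw", "eehwejwe", "eehwww", "hehehee", "hejwh", "hewhhj", "hewwhhj"
Leaf count: 12

12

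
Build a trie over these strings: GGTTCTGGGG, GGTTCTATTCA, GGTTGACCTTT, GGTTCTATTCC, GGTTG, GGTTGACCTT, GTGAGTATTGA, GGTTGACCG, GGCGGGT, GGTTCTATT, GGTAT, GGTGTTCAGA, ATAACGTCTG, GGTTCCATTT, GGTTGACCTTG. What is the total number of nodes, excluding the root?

64

Insert word by word; a character creates a node only if that edge doesn't already exist:
  "GGTTCTGGGG" → 10 new (G, G, T, T, C, T, G, G, G, G)
  "GGTTCTATTCA" → prefix "GGTTCT" already present; 5 new (A, T, T, C, A)
  "GGTTGACCTTT" → prefix "GGTT" already present; 7 new (G, A, C, C, T, T, T)
  "GGTTCTATTCC" → prefix "GGTTCTATTC" already present; 1 new (C)
  "GGTTG" → prefix "GGTTG" already present; 0 new (none)
  "GGTTGACCTT" → prefix "GGTTGACCTT" already present; 0 new (none)
  "GTGAGTATTGA" → prefix "G" already present; 10 new (T, G, A, G, T, A, T, T, G, A)
  "GGTTGACCG" → prefix "GGTTGACC" already present; 1 new (G)
  "GGCGGGT" → prefix "GG" already present; 5 new (C, G, G, G, T)
  "GGTTCTATT" → prefix "GGTTCTATT" already present; 0 new (none)
  "GGTAT" → prefix "GGT" already present; 2 new (A, T)
  "GGTGTTCAGA" → prefix "GGT" already present; 7 new (G, T, T, C, A, G, A)
  "ATAACGTCTG" → 10 new (A, T, A, A, C, G, T, C, T, G)
  "GGTTCCATTT" → prefix "GGTTC" already present; 5 new (C, A, T, T, T)
  "GGTTGACCTTG" → prefix "GGTTGACCTT" already present; 1 new (G)
Total nodes = 10 + 5 + 7 + 1 + 0 + 0 + 10 + 1 + 5 + 0 + 2 + 7 + 10 + 5 + 1 = 64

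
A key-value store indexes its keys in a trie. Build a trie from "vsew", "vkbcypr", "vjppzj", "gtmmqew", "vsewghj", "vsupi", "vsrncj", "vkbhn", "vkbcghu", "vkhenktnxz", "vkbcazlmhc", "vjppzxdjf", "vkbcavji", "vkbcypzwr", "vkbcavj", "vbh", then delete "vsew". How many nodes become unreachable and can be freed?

After clearing the end-marker at "vsew", prune upward until reaching a node still needed by another word.
Every node on "vsew" is still needed (e.g. by "vsewghj"), so nothing is freed.
Nodes removed: 0

0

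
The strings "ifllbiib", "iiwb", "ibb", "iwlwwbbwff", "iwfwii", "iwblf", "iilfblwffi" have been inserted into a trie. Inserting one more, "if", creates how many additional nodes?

0

Every character of "if" already lies on an existing path (it is a prefix of some stored word).
No new nodes are needed: 0.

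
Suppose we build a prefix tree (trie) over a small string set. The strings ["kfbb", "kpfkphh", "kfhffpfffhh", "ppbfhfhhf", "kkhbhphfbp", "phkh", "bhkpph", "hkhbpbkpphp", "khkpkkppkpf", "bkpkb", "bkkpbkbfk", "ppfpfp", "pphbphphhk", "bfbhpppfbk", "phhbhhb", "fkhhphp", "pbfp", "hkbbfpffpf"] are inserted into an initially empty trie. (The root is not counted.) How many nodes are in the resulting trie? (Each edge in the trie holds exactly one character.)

For each word, the new-node count is its length minus the longest prefix already in the trie:
  "kfbb" → 4 new (k, f, b, b)
  "kpfkphh" → prefix "k" already present; 6 new (p, f, k, p, h, h)
  "kfhffpfffhh" → prefix "kf" already present; 9 new (h, f, f, p, f, f, f, h, h)
  "ppbfhfhhf" → 9 new (p, p, b, f, h, f, h, h, f)
  "kkhbhphfbp" → prefix "k" already present; 9 new (k, h, b, h, p, h, f, b, p)
  "phkh" → prefix "p" already present; 3 new (h, k, h)
  "bhkpph" → 6 new (b, h, k, p, p, h)
  "hkhbpbkpphp" → 11 new (h, k, h, b, p, b, k, p, p, h, p)
  "khkpkkppkpf" → prefix "k" already present; 10 new (h, k, p, k, k, p, p, k, p, f)
  "bkpkb" → prefix "b" already present; 4 new (k, p, k, b)
  "bkkpbkbfk" → prefix "bk" already present; 7 new (k, p, b, k, b, f, k)
  "ppfpfp" → prefix "pp" already present; 4 new (f, p, f, p)
  "pphbphphhk" → prefix "pp" already present; 8 new (h, b, p, h, p, h, h, k)
  "bfbhpppfbk" → prefix "b" already present; 9 new (f, b, h, p, p, p, f, b, k)
  "phhbhhb" → prefix "ph" already present; 5 new (h, b, h, h, b)
  "fkhhphp" → 7 new (f, k, h, h, p, h, p)
  "pbfp" → prefix "p" already present; 3 new (b, f, p)
  "hkbbfpffpf" → prefix "hk" already present; 8 new (b, b, f, p, f, f, p, f)
Total nodes = 4 + 6 + 9 + 9 + 9 + 3 + 6 + 11 + 10 + 4 + 7 + 4 + 8 + 9 + 5 + 7 + 3 + 8 = 122

122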